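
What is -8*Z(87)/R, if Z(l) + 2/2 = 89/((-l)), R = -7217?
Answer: -1408/627879 ≈ -0.0022425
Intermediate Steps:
Z(l) = -1 - 89/l (Z(l) = -1 + 89/((-l)) = -1 + 89*(-1/l) = -1 - 89/l)
-8*Z(87)/R = -8*(-89 - 1*87)/87/(-7217) = -8*(-89 - 87)/87*(-1)/7217 = -8*(1/87)*(-176)*(-1)/7217 = -(-1408)*(-1)/(87*7217) = -8*176/627879 = -1408/627879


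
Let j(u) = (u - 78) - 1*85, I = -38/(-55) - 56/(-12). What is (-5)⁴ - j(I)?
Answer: 129136/165 ≈ 782.64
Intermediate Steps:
I = 884/165 (I = -38*(-1/55) - 56*(-1/12) = 38/55 + 14/3 = 884/165 ≈ 5.3576)
j(u) = -163 + u (j(u) = (-78 + u) - 85 = -163 + u)
(-5)⁴ - j(I) = (-5)⁴ - (-163 + 884/165) = 625 - 1*(-26011/165) = 625 + 26011/165 = 129136/165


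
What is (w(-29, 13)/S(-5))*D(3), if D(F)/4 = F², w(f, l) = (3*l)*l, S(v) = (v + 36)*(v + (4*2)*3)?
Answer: 18252/589 ≈ 30.988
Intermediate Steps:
S(v) = (24 + v)*(36 + v) (S(v) = (36 + v)*(v + 8*3) = (36 + v)*(v + 24) = (36 + v)*(24 + v) = (24 + v)*(36 + v))
w(f, l) = 3*l²
D(F) = 4*F²
(w(-29, 13)/S(-5))*D(3) = ((3*13²)/(864 + (-5)² + 60*(-5)))*(4*3²) = ((3*169)/(864 + 25 - 300))*(4*9) = (507/589)*36 = 18252/589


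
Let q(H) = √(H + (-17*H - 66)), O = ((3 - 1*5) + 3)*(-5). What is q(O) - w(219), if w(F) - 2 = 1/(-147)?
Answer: -293/147 + √14 ≈ 1.7485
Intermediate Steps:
O = -5 (O = ((3 - 5) + 3)*(-5) = (-2 + 3)*(-5) = 1*(-5) = -5)
q(H) = √(-66 - 16*H) (q(H) = √(H + (-66 - 17*H)) = √(-66 - 16*H))
w(F) = 293/147 (w(F) = 2 + 1/(-147) = 2 - 1/147 = 293/147)
q(O) - w(219) = √(-66 - 16*(-5)) - 1*293/147 = √(-66 + 80) - 293/147 = √14 - 293/147 = -293/147 + √14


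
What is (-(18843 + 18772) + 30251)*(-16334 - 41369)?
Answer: 424924892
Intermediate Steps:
(-(18843 + 18772) + 30251)*(-16334 - 41369) = (-1*37615 + 30251)*(-57703) = (-37615 + 30251)*(-57703) = -7364*(-57703) = 424924892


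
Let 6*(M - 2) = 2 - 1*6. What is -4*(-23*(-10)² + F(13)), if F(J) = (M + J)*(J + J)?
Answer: 23128/3 ≈ 7709.3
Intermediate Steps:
M = 4/3 (M = 2 + (2 - 1*6)/6 = 2 + (2 - 6)/6 = 2 + (⅙)*(-4) = 2 - ⅔ = 4/3 ≈ 1.3333)
F(J) = 2*J*(4/3 + J) (F(J) = (4/3 + J)*(J + J) = (4/3 + J)*(2*J) = 2*J*(4/3 + J))
-4*(-23*(-10)² + F(13)) = -4*(-23*(-10)² + (⅔)*13*(4 + 3*13)) = -4*(-23*100 + (⅔)*13*(4 + 39)) = -4*(-2300 + (⅔)*13*43) = -4*(-2300 + 1118/3) = -4*(-5782/3) = 23128/3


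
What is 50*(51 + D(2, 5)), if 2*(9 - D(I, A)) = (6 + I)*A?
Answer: 2000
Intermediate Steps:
D(I, A) = 9 - A*(6 + I)/2 (D(I, A) = 9 - (6 + I)*A/2 = 9 - A*(6 + I)/2)
50*(51 + D(2, 5)) = 50*(51 + (9 - 3*5 - 1/2*5*2)) = 50*(51 + (9 - 15 - 5)) = 50*(51 - 11) = 50*40 = 2000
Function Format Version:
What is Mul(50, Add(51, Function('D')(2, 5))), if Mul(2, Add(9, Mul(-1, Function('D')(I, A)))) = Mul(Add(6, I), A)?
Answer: 2000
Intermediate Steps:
Function('D')(I, A) = Add(9, Mul(Rational(-1, 2), A, Add(6, I))) (Function('D')(I, A) = Add(9, Mul(Rational(-1, 2), Mul(Add(6, I), A))) = Add(9, Mul(Rational(-1, 2), Mul(A, Add(6, I)))) = Add(9, Mul(Rational(-1, 2), A, Add(6, I))))
Mul(50, Add(51, Function('D')(2, 5))) = Mul(50, Add(51, Add(9, Mul(-3, 5), Mul(Rational(-1, 2), 5, 2)))) = Mul(50, Add(51, Add(9, -15, -5))) = Mul(50, Add(51, -11)) = Mul(50, 40) = 2000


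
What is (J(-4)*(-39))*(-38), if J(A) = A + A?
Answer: -11856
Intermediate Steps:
J(A) = 2*A
(J(-4)*(-39))*(-38) = ((2*(-4))*(-39))*(-38) = -8*(-39)*(-38) = 312*(-38) = -11856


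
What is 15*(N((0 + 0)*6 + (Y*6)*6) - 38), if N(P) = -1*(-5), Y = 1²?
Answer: -495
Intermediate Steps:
Y = 1
N(P) = 5
15*(N((0 + 0)*6 + (Y*6)*6) - 38) = 15*(5 - 38) = 15*(-33) = -495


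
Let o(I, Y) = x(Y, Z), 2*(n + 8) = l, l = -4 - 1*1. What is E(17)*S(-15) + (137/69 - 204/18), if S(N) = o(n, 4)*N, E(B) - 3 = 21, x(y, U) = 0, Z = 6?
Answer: -215/23 ≈ -9.3478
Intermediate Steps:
l = -5 (l = -4 - 1 = -5)
n = -21/2 (n = -8 + (1/2)*(-5) = -8 - 5/2 = -21/2 ≈ -10.500)
o(I, Y) = 0
E(B) = 24 (E(B) = 3 + 21 = 24)
S(N) = 0 (S(N) = 0*N = 0)
E(17)*S(-15) + (137/69 - 204/18) = 24*0 + (137/69 - 204/18) = 0 + (137*(1/69) - 204*1/18) = 0 + (137/69 - 34/3) = 0 - 215/23 = -215/23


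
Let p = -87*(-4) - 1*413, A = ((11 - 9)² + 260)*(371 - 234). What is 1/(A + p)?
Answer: 1/36103 ≈ 2.7699e-5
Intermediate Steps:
A = 36168 (A = (2² + 260)*137 = (4 + 260)*137 = 264*137 = 36168)
p = -65 (p = 348 - 413 = -65)
1/(A + p) = 1/(36168 - 65) = 1/36103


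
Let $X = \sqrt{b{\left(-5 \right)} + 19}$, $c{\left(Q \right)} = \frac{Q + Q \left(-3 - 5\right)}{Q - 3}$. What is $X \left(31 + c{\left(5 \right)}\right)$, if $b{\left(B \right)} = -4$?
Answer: $\frac{27 \sqrt{15}}{2} \approx 52.285$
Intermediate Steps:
$c{\left(Q \right)} = - \frac{7 Q}{-3 + Q}$ ($c{\left(Q \right)} = \frac{Q + Q \left(-8\right)}{-3 + Q} = \frac{Q - 8 Q}{-3 + Q} = \frac{\left(-7\right) Q}{-3 + Q} = - \frac{7 Q}{-3 + Q}$)
$X = \sqrt{15}$ ($X = \sqrt{-4 + 19} = \sqrt{15} \approx 3.873$)
$X \left(31 + c{\left(5 \right)}\right) = \sqrt{15} \left(31 - \frac{35}{-3 + 5}\right) = \sqrt{15} \left(31 - \frac{35}{2}\right) = \sqrt{15} \cdot \frac{27}{2} = \frac{27 \sqrt{15}}{2}$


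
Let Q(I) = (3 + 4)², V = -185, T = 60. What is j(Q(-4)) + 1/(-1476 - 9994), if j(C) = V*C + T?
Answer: -103287351/11470 ≈ -9005.0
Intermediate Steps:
Q(I) = 49 (Q(I) = 7² = 49)
j(C) = 60 - 185*C (j(C) = -185*C + 60 = 60 - 185*C)
j(Q(-4)) + 1/(-1476 - 9994) = (60 - 185*49) + 1/(-1476 - 9994) = (60 - 9065) + 1/(-11470) = -9005 - 1/11470 = -103287351/11470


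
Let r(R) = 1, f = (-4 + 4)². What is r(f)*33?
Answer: 33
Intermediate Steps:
f = 0 (f = 0² = 0)
r(f)*33 = 1*33 = 33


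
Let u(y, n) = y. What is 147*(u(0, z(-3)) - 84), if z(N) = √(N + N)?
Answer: -12348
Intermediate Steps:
z(N) = √2*√N (z(N) = √(2*N) = √2*√N)
147*(u(0, z(-3)) - 84) = 147*(0 - 84) = 147*(-84) = -12348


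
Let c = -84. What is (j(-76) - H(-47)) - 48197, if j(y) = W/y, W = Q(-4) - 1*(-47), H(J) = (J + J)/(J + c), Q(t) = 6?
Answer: -479863419/9956 ≈ -48198.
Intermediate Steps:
H(J) = 2*J/(-84 + J) (H(J) = (J + J)/(J - 84) = (2*J)/(-84 + J) = 2*J/(-84 + J))
W = 53 (W = 6 - 1*(-47) = 6 + 47 = 53)
j(y) = 53/y
(j(-76) - H(-47)) - 48197 = (53/(-76) - 2*(-47)/(-84 - 47)) - 48197 = (53*(-1/76) - 2*(-47)/(-131)) - 48197 = (-53/76 - 2*(-47)*(-1)/131) - 48197 = (-53/76 - 1*94/131) - 48197 = (-53/76 - 94/131) - 48197 = -14087/9956 - 48197 = -479863419/9956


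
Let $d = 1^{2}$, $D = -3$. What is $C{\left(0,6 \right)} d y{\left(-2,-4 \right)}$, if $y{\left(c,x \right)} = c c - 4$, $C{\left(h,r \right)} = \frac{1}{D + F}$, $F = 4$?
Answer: $0$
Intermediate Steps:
$C{\left(h,r \right)} = 1$ ($C{\left(h,r \right)} = \frac{1}{-3 + 4} = 1^{-1} = 1$)
$y{\left(c,x \right)} = -4 + c^{2}$ ($y{\left(c,x \right)} = c^{2} - 4 = -4 + c^{2}$)
$d = 1$
$C{\left(0,6 \right)} d y{\left(-2,-4 \right)} = 1 \cdot 1 \left(-4 + \left(-2\right)^{2}\right) = 1 \left(-4 + 4\right) = 1 \cdot 0 = 0$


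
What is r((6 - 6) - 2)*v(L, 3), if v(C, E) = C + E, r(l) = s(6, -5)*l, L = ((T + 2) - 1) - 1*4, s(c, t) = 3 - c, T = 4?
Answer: 24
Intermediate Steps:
L = 1 (L = ((4 + 2) - 1) - 1*4 = (6 - 1) - 4 = 5 - 4 = 1)
r(l) = -3*l (r(l) = (3 - 1*6)*l = (3 - 6)*l = -3*l)
r((6 - 6) - 2)*v(L, 3) = (-3*((6 - 6) - 2))*(1 + 3) = -3*(0 - 2)*4 = -3*(-2)*4 = 6*4 = 24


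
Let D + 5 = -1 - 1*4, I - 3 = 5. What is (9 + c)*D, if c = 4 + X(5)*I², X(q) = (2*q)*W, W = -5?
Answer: 31870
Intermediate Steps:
X(q) = -10*q (X(q) = (2*q)*(-5) = -10*q)
I = 8 (I = 3 + 5 = 8)
D = -10 (D = -5 + (-1 - 1*4) = -5 + (-1 - 4) = -5 - 5 = -10)
c = -3196 (c = 4 - 10*5*8² = 4 - 50*64 = 4 - 3200 = -3196)
(9 + c)*D = (9 - 3196)*(-10) = -3187*(-10) = 31870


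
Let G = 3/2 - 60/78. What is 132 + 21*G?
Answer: 3831/26 ≈ 147.35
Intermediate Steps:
G = 19/26 (G = 3*(½) - 60*1/78 = 3/2 - 10/13 = 19/26 ≈ 0.73077)
132 + 21*G = 132 + 21*(19/26) = 132 + 399/26 = 3831/26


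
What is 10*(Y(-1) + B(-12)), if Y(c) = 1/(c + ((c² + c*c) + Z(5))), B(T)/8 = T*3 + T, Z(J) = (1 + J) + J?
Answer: -23035/6 ≈ -3839.2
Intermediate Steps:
Z(J) = 1 + 2*J
B(T) = 32*T (B(T) = 8*(T*3 + T) = 8*(3*T + T) = 8*(4*T) = 32*T)
Y(c) = 1/(11 + c + 2*c²) (Y(c) = 1/(c + ((c² + c*c) + (1 + 2*5))) = 1/(c + ((c² + c²) + (1 + 10))) = 1/(c + (2*c² + 11)) = 1/(c + (11 + 2*c²)) = 1/(11 + c + 2*c²))
10*(Y(-1) + B(-12)) = 10*(1/(11 - 1 + 2*(-1)²) + 32*(-12)) = 10*(1/(11 - 1 + 2*1) - 384) = 10*(1/(11 - 1 + 2) - 384) = 10*(1/12 - 384) = 10*(-4607/12) = -23035/6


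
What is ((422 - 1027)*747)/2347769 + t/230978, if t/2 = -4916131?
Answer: -1054012134814/24649226731 ≈ -42.760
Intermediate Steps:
t = -9832262 (t = 2*(-4916131) = -9832262)
((422 - 1027)*747)/2347769 + t/230978 = ((422 - 1027)*747)/2347769 - 9832262/230978 = -605*747*(1/2347769) - 9832262*1/230978 = -451935*1/2347769 - 446921/10499 = -451935/2347769 - 446921/10499 = -1054012134814/24649226731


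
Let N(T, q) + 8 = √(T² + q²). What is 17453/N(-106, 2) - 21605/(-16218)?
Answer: 313234939/22656546 + 17453*√2810/5588 ≈ 179.39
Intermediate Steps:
N(T, q) = -8 + √(T² + q²)
17453/N(-106, 2) - 21605/(-16218) = 17453/(-8 + √((-106)² + 2²)) - 21605/(-16218) = 17453/(-8 + √(11236 + 4)) - 21605*(-1/16218) = 17453/(-8 + √11240) + 21605/16218 = 17453/(-8 + 2*√2810) + 21605/16218 = 21605/16218 + 17453/(-8 + 2*√2810)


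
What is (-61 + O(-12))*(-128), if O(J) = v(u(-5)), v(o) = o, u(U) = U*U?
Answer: 4608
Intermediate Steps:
u(U) = U²
O(J) = 25 (O(J) = (-5)² = 25)
(-61 + O(-12))*(-128) = (-61 + 25)*(-128) = -36*(-128) = 4608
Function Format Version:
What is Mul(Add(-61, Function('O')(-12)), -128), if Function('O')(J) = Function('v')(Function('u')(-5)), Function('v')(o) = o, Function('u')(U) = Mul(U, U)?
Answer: 4608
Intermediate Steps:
Function('u')(U) = Pow(U, 2)
Function('O')(J) = 25 (Function('O')(J) = Pow(-5, 2) = 25)
Mul(Add(-61, Function('O')(-12)), -128) = Mul(Add(-61, 25), -128) = Mul(-36, -128) = 4608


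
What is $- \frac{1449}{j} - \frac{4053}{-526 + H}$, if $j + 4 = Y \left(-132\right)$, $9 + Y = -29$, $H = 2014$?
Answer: $- \frac{267497}{88784} \approx -3.0129$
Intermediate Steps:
$Y = -38$ ($Y = -9 - 29 = -38$)
$j = 5012$ ($j = -4 - -5016 = -4 + 5016 = 5012$)
$- \frac{1449}{j} - \frac{4053}{-526 + H} = - \frac{1449}{5012} - \frac{4053}{-526 + 2014} = \left(-1449\right) \frac{1}{5012} - \frac{4053}{1488} = - \frac{207}{716} - \frac{1351}{496} = - \frac{267497}{88784}$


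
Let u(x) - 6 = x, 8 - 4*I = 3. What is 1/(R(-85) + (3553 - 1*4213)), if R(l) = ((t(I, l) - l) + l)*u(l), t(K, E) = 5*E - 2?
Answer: 1/33073 ≈ 3.0236e-5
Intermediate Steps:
I = 5/4 (I = 2 - ¼*3 = 2 - ¾ = 5/4 ≈ 1.2500)
u(x) = 6 + x
t(K, E) = -2 + 5*E
R(l) = (-2 + 5*l)*(6 + l) (R(l) = (((-2 + 5*l) - l) + l)*(6 + l) = ((-2 + 4*l) + l)*(6 + l) = (-2 + 5*l)*(6 + l))
1/(R(-85) + (3553 - 1*4213)) = 1/((-2 + 5*(-85))*(6 - 85) + (3553 - 1*4213)) = 1/((-2 - 425)*(-79) + (3553 - 4213)) = 1/(-427*(-79) - 660) = 1/(33733 - 660) = 1/33073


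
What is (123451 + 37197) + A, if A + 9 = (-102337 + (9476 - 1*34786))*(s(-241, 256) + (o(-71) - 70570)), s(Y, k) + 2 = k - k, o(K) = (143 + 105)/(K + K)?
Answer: 639616823561/71 ≈ 9.0087e+9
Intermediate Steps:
o(K) = 124/K (o(K) = 248/((2*K)) = 248*(1/(2*K)) = 124/K)
s(Y, k) = -2 (s(Y, k) = -2 + (k - k) = -2 + 0 = -2)
A = 639605417553/71 (A = -9 + (-102337 + (9476 - 1*34786))*(-2 + (124/(-71) - 70570)) = -9 + (-102337 + (9476 - 34786))*(-2 + (124*(-1/71) - 70570)) = -9 + (-102337 - 25310)*(-2 + (-124/71 - 70570)) = -9 - 127647*(-2 - 5010594/71) = -9 - 127647*(-5010736/71) = -9 + 639605418192/71 = 639605417553/71 ≈ 9.0085e+9)
(123451 + 37197) + A = (123451 + 37197) + 639605417553/71 = 160648 + 639605417553/71 = 639616823561/71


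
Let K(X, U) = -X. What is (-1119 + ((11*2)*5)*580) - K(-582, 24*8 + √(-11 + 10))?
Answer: 62099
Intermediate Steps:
(-1119 + ((11*2)*5)*580) - K(-582, 24*8 + √(-11 + 10)) = (-1119 + ((11*2)*5)*580) - (-1)*(-582) = (-1119 + (22*5)*580) - 1*582 = (-1119 + 110*580) - 582 = (-1119 + 63800) - 582 = 62681 - 582 = 62099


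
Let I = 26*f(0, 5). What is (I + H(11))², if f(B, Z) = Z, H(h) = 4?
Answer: 17956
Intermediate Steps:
I = 130 (I = 26*5 = 130)
(I + H(11))² = (130 + 4)² = 134² = 17956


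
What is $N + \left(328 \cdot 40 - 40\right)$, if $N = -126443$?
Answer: $-113363$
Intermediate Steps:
$N + \left(328 \cdot 40 - 40\right) = -126443 + \left(328 \cdot 40 - 40\right) = -126443 + \left(13120 - 40\right) = -126443 + 13080 = -113363$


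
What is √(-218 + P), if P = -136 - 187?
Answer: I*√541 ≈ 23.259*I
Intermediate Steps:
P = -323
√(-218 + P) = √(-218 - 323) = √(-541) = I*√541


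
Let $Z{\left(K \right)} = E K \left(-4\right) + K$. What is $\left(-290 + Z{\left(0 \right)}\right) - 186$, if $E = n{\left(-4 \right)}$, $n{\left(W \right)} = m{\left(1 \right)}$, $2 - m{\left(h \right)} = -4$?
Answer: $-476$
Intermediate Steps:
$m{\left(h \right)} = 6$ ($m{\left(h \right)} = 2 - -4 = 2 + 4 = 6$)
$n{\left(W \right)} = 6$
$E = 6$
$Z{\left(K \right)} = - 23 K$ ($Z{\left(K \right)} = 6 K \left(-4\right) + K = - 24 K + K = - 23 K$)
$\left(-290 + Z{\left(0 \right)}\right) - 186 = \left(-290 - 0\right) - 186 = \left(-290 + 0\right) - 186 = -290 - 186 = -476$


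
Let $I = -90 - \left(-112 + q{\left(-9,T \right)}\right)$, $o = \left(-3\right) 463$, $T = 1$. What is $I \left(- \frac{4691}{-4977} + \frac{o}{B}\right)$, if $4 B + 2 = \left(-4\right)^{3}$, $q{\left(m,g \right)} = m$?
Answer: $\frac{144469393}{54747} \approx 2638.9$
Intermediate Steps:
$B = - \frac{33}{2}$ ($B = - \frac{1}{2} + \frac{\left(-4\right)^{3}}{4} = - \frac{1}{2} + \frac{1}{4} \left(-64\right) = - \frac{1}{2} - 16 = - \frac{33}{2} \approx -16.5$)
$o = -1389$
$I = 31$ ($I = -90 + \left(112 - -9\right) = -90 + \left(112 + 9\right) = -90 + 121 = 31$)
$I \left(- \frac{4691}{-4977} + \frac{o}{B}\right) = 31 \left(- \frac{4691}{-4977} - \frac{1389}{- \frac{33}{2}}\right) = 31 \left(\left(-4691\right) \left(- \frac{1}{4977}\right) - - \frac{926}{11}\right) = 31 \left(\frac{4691}{4977} + \frac{926}{11}\right) = 31 \cdot \frac{4660303}{54747} = \frac{144469393}{54747}$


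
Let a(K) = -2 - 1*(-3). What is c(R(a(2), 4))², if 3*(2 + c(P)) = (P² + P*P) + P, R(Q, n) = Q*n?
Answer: 100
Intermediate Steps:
a(K) = 1 (a(K) = -2 + 3 = 1)
c(P) = -2 + P/3 + 2*P²/3 (c(P) = -2 + ((P² + P*P) + P)/3 = -2 + ((P² + P²) + P)/3 = -2 + (2*P² + P)/3 = -2 + (P + 2*P²)/3 = -2 + (P/3 + 2*P²/3) = -2 + P/3 + 2*P²/3)
c(R(a(2), 4))² = (-2 + (1*4)/3 + 2*(1*4)²/3)² = (-2 + (⅓)*4 + (⅔)*4²)² = (-2 + 4/3 + (⅔)*16)² = (-2 + 4/3 + 32/3)² = 10² = 100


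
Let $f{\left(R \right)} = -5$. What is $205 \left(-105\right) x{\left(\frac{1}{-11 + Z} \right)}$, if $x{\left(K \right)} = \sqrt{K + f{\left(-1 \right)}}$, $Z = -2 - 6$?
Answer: $- \frac{86100 i \sqrt{114}}{19} \approx - 48384.0 i$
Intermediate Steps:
$Z = -8$ ($Z = -2 - 6 = -8$)
$x{\left(K \right)} = \sqrt{-5 + K}$ ($x{\left(K \right)} = \sqrt{K - 5} = \sqrt{-5 + K}$)
$205 \left(-105\right) x{\left(\frac{1}{-11 + Z} \right)} = 205 \left(-105\right) \sqrt{-5 + \frac{1}{-11 - 8}} = - 21525 \sqrt{-5 + \frac{1}{-19}} = - 21525 \sqrt{-5 - \frac{1}{19}} = - 21525 \sqrt{- \frac{96}{19}} = - 21525 \frac{4 i \sqrt{114}}{19} = - \frac{86100 i \sqrt{114}}{19}$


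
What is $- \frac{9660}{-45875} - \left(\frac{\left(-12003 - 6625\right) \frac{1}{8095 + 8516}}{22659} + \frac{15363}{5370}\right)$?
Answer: $- \frac{3276544654382771}{1236304975937850} \approx -2.6503$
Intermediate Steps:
$- \frac{9660}{-45875} - \left(\frac{\left(-12003 - 6625\right) \frac{1}{8095 + 8516}}{22659} + \frac{15363}{5370}\right) = \left(-9660\right) \left(- \frac{1}{45875}\right) - \left(- \frac{18628}{16611} \cdot \frac{1}{22659} + 15363 \cdot \frac{1}{5370}\right) = \frac{1932}{9175} - \left(\left(-18628\right) \frac{1}{16611} \cdot \frac{1}{22659} + \frac{5121}{1790}\right) = \frac{1932}{9175} - \left(\left(- \frac{18628}{16611}\right) \frac{1}{22659} + \frac{5121}{1790}\right) = \frac{1932}{9175} - \left(- \frac{18628}{376388649} + \frac{5121}{1790}\right) = \frac{1932}{9175} - \frac{1927452927409}{673735681710} = - \frac{3276544654382771}{1236304975937850}$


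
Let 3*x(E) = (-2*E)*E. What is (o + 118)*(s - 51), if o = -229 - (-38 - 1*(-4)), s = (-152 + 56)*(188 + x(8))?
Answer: 1078231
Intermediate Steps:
x(E) = -2*E**2/3 (x(E) = ((-2*E)*E)/3 = (-2*E**2)/3 = -2*E**2/3)
s = -13952 (s = (-152 + 56)*(188 - 2/3*8**2) = -96*(188 - 2/3*64) = -96*(188 - 128/3) = -96*436/3 = -13952)
o = -195 (o = -229 - (-38 + 4) = -229 - 1*(-34) = -229 + 34 = -195)
(o + 118)*(s - 51) = (-195 + 118)*(-13952 - 51) = -77*(-14003) = 1078231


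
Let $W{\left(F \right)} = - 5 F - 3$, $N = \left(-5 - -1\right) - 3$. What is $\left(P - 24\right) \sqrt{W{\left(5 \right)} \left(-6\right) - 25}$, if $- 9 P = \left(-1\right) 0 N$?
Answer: $- 24 \sqrt{143} \approx -287.0$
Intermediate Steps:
$N = -7$ ($N = \left(-5 + 1\right) - 3 = -4 - 3 = -7$)
$W{\left(F \right)} = -3 - 5 F$
$P = 0$ ($P = - \frac{\left(-1\right) 0 \left(-7\right)}{9} = - \frac{0 \left(-7\right)}{9} = \left(- \frac{1}{9}\right) 0 = 0$)
$\left(P - 24\right) \sqrt{W{\left(5 \right)} \left(-6\right) - 25} = \left(0 - 24\right) \sqrt{\left(-3 - 25\right) \left(-6\right) - 25} = - 24 \sqrt{\left(-3 - 25\right) \left(-6\right) - 25} = - 24 \sqrt{\left(-28\right) \left(-6\right) - 25} = - 24 \sqrt{168 - 25} = - 24 \sqrt{143}$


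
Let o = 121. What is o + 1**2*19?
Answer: 140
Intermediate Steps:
o + 1**2*19 = 121 + 1**2*19 = 121 + 1*19 = 121 + 19 = 140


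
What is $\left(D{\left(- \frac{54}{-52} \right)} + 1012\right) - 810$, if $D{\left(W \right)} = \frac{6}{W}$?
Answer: $\frac{1870}{9} \approx 207.78$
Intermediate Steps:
$\left(D{\left(- \frac{54}{-52} \right)} + 1012\right) - 810 = \left(\frac{6}{\left(-54\right) \frac{1}{-52}} + 1012\right) - 810 = \left(\frac{6}{\left(-54\right) \left(- \frac{1}{52}\right)} + 1012\right) - 810 = \left(\frac{6}{\frac{27}{26}} + 1012\right) - 810 = \left(6 \cdot \frac{26}{27} + 1012\right) - 810 = \left(\frac{52}{9} + 1012\right) - 810 = \frac{9160}{9} - 810 = \frac{1870}{9}$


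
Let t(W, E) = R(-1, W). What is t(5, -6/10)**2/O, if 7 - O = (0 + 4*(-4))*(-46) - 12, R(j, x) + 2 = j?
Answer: -3/239 ≈ -0.012552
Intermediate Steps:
R(j, x) = -2 + j
t(W, E) = -3 (t(W, E) = -2 - 1 = -3)
O = -717 (O = 7 - ((0 + 4*(-4))*(-46) - 12) = 7 - ((0 - 16)*(-46) - 12) = 7 - (-16*(-46) - 12) = 7 - (736 - 12) = 7 - 1*724 = 7 - 724 = -717)
t(5, -6/10)**2/O = (-3)**2/(-717) = 9*(-1/717) = -3/239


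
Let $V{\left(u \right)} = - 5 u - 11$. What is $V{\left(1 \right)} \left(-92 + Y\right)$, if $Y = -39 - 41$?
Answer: $2752$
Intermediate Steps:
$Y = -80$
$V{\left(u \right)} = -11 - 5 u$
$V{\left(1 \right)} \left(-92 + Y\right) = \left(-11 - 5\right) \left(-92 - 80\right) = \left(-11 - 5\right) \left(-172\right) = \left(-16\right) \left(-172\right) = 2752$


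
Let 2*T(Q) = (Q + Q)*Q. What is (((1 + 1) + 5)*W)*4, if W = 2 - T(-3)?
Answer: -196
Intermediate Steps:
T(Q) = Q**2 (T(Q) = ((Q + Q)*Q)/2 = ((2*Q)*Q)/2 = (2*Q**2)/2 = Q**2)
W = -7 (W = 2 - 1*(-3)**2 = 2 - 1*9 = 2 - 9 = -7)
(((1 + 1) + 5)*W)*4 = (((1 + 1) + 5)*(-7))*4 = ((2 + 5)*(-7))*4 = (7*(-7))*4 = -49*4 = -196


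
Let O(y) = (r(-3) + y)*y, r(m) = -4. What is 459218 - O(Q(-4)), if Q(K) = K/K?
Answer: 459221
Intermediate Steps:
Q(K) = 1
O(y) = y*(-4 + y) (O(y) = (-4 + y)*y = y*(-4 + y))
459218 - O(Q(-4)) = 459218 - (-4 + 1) = 459218 - (-3) = 459218 - 1*(-3) = 459218 + 3 = 459221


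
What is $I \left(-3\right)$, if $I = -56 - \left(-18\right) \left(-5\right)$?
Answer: $438$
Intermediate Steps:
$I = -146$ ($I = -56 - 90 = -146$)
$I \left(-3\right) = \left(-146\right) \left(-3\right) = 438$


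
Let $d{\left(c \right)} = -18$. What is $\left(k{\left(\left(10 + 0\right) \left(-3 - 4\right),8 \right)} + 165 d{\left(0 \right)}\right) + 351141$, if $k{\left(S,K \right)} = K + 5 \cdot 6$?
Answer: $348209$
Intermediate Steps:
$k{\left(S,K \right)} = 30 + K$ ($k{\left(S,K \right)} = K + 30 = 30 + K$)
$\left(k{\left(\left(10 + 0\right) \left(-3 - 4\right),8 \right)} + 165 d{\left(0 \right)}\right) + 351141 = \left(\left(30 + 8\right) + 165 \left(-18\right)\right) + 351141 = \left(38 - 2970\right) + 351141 = -2932 + 351141 = 348209$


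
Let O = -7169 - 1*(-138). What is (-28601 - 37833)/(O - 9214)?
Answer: 66434/16245 ≈ 4.0895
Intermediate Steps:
O = -7031 (O = -7169 + 138 = -7031)
(-28601 - 37833)/(O - 9214) = (-28601 - 37833)/(-7031 - 9214) = -66434/(-16245) = -66434*(-1/16245) = 66434/16245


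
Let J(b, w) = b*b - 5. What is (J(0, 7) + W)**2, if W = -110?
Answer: 13225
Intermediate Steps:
J(b, w) = -5 + b**2 (J(b, w) = b**2 - 5 = -5 + b**2)
(J(0, 7) + W)**2 = ((-5 + 0**2) - 110)**2 = ((-5 + 0) - 110)**2 = (-5 - 110)**2 = (-115)**2 = 13225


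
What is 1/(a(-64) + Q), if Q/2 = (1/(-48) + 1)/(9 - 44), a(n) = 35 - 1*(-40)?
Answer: 840/62953 ≈ 0.013343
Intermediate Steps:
a(n) = 75 (a(n) = 35 + 40 = 75)
Q = -47/840 (Q = 2*((1/(-48) + 1)/(9 - 44)) = 2*((-1/48 + 1)/(-35)) = 2*(-1/35*47/48) = 2*(-47/1680) = -47/840 ≈ -0.055952)
1/(a(-64) + Q) = 1/(75 - 47/840) = 1/(62953/840) = 840/62953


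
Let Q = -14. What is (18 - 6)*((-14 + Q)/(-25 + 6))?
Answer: 336/19 ≈ 17.684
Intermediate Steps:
(18 - 6)*((-14 + Q)/(-25 + 6)) = (18 - 6)*((-14 - 14)/(-25 + 6)) = 12*(-28/(-19)) = 12*(-28*(-1/19)) = 12*(28/19) = 336/19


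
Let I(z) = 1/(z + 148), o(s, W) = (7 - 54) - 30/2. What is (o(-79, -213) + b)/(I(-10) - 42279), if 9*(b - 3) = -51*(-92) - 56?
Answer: -188830/17503503 ≈ -0.010788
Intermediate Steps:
b = 4663/9 (b = 3 + (-51*(-92) - 56)/9 = 3 + (4692 - 56)/9 = 3 + (⅑)*4636 = 3 + 4636/9 = 4663/9 ≈ 518.11)
o(s, W) = -62 (o(s, W) = -47 - 30*½ = -47 - 15 = -62)
I(z) = 1/(148 + z)
(o(-79, -213) + b)/(I(-10) - 42279) = (-62 + 4663/9)/(1/(148 - 10) - 42279) = 4105/(9*(1/138 - 42279)) = 4105/(9*(-5834501/138)) = (4105/9)*(-138/5834501) = -188830/17503503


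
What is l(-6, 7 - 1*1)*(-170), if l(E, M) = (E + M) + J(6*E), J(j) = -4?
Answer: 680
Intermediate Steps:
l(E, M) = -4 + E + M (l(E, M) = (E + M) - 4 = -4 + E + M)
l(-6, 7 - 1*1)*(-170) = (-4 - 6 + (7 - 1*1))*(-170) = (-4 - 6 + (7 - 1))*(-170) = (-4 - 6 + 6)*(-170) = -4*(-170) = 680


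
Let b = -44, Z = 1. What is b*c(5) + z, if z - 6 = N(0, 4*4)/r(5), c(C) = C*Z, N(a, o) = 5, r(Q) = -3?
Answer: -647/3 ≈ -215.67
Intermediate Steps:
c(C) = C (c(C) = C*1 = C)
z = 13/3 (z = 6 + 5/(-3) = 6 + 5*(-⅓) = 6 - 5/3 = 13/3 ≈ 4.3333)
b*c(5) + z = -44*5 + 13/3 = -220 + 13/3 = -647/3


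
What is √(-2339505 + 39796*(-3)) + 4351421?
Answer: 4351421 + I*√2458893 ≈ 4.3514e+6 + 1568.1*I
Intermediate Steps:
√(-2339505 + 39796*(-3)) + 4351421 = √(-2339505 - 119388) + 4351421 = √(-2458893) + 4351421 = I*√2458893 + 4351421 = 4351421 + I*√2458893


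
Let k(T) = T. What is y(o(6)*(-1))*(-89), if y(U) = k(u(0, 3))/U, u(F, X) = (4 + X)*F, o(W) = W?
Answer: 0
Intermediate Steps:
u(F, X) = F*(4 + X)
y(U) = 0 (y(U) = (0*(4 + 3))/U = (0*7)/U = 0/U = 0)
y(o(6)*(-1))*(-89) = 0*(-89) = 0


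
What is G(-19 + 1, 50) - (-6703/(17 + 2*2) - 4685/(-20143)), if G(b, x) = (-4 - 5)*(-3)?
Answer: 146341225/423003 ≈ 345.96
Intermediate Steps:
G(b, x) = 27 (G(b, x) = -9*(-3) = 27)
G(-19 + 1, 50) - (-6703/(17 + 2*2) - 4685/(-20143)) = 27 - (-6703/(17 + 2*2) - 4685/(-20143)) = 27 - (-6703/(17 + 4) - 4685*(-1/20143)) = 27 - (-6703/21 + 4685/20143) = 27 - 1*(-134920144/423003) = 27 + 134920144/423003 = 146341225/423003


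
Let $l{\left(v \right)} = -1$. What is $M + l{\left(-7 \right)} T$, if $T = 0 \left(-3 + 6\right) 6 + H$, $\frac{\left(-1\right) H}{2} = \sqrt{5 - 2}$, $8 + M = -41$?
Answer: $-49 + 2 \sqrt{3} \approx -45.536$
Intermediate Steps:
$M = -49$ ($M = -8 - 41 = -49$)
$H = - 2 \sqrt{3}$ ($H = - 2 \sqrt{5 - 2} = - 2 \sqrt{3} \approx -3.4641$)
$T = - 2 \sqrt{3}$ ($T = 0 \left(-3 + 6\right) 6 - 2 \sqrt{3} = 0 \cdot 3 \cdot 6 - 2 \sqrt{3} = 0 \cdot 6 - 2 \sqrt{3} = 0 - 2 \sqrt{3} = - 2 \sqrt{3} \approx -3.4641$)
$M + l{\left(-7 \right)} T = -49 - - 2 \sqrt{3} = -49 + 2 \sqrt{3}$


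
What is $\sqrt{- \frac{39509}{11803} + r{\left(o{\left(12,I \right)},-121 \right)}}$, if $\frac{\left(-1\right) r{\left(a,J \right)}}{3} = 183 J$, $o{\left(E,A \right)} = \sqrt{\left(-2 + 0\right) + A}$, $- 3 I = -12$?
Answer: $\frac{\sqrt{9253811406334}}{11803} \approx 257.73$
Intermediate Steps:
$I = 4$ ($I = \left(- \frac{1}{3}\right) \left(-12\right) = 4$)
$o{\left(E,A \right)} = \sqrt{-2 + A}$
$r{\left(a,J \right)} = - 549 J$ ($r{\left(a,J \right)} = - 3 \cdot 183 J = - 549 J$)
$\sqrt{- \frac{39509}{11803} + r{\left(o{\left(12,I \right)},-121 \right)}} = \sqrt{- \frac{39509}{11803} - -66429} = \sqrt{\left(-39509\right) \frac{1}{11803} + 66429} = \sqrt{- \frac{39509}{11803} + 66429} = \sqrt{\frac{784021978}{11803}} = \frac{\sqrt{9253811406334}}{11803}$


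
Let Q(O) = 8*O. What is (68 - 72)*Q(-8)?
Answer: 256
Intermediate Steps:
(68 - 72)*Q(-8) = (68 - 72)*(8*(-8)) = -4*(-64) = 256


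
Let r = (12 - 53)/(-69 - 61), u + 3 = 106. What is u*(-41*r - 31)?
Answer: -588233/130 ≈ -4524.9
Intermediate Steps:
u = 103 (u = -3 + 106 = 103)
r = 41/130 (r = -41/(-130) = -41*(-1/130) = 41/130 ≈ 0.31538)
u*(-41*r - 31) = 103*(-41*41/130 - 31) = 103*(-1681/130 - 31) = 103*(-5711/130) = -588233/130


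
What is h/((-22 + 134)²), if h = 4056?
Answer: 507/1568 ≈ 0.32334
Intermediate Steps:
h/((-22 + 134)²) = 4056/((-22 + 134)²) = 4056/(112²) = 4056/12544 = 4056*(1/12544) = 507/1568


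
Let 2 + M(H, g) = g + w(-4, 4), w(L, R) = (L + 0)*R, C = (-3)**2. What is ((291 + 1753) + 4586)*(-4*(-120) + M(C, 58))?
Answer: 3447600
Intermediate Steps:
C = 9
w(L, R) = L*R
M(H, g) = -18 + g (M(H, g) = -2 + (g - 4*4) = -2 + (g - 16) = -2 + (-16 + g) = -18 + g)
((291 + 1753) + 4586)*(-4*(-120) + M(C, 58)) = ((291 + 1753) + 4586)*(-4*(-120) + (-18 + 58)) = (2044 + 4586)*(480 + 40) = 6630*520 = 3447600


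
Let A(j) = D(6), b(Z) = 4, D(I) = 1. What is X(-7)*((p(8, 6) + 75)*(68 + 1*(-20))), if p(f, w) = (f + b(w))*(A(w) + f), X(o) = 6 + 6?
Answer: 105408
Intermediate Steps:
A(j) = 1
X(o) = 12
p(f, w) = (1 + f)*(4 + f) (p(f, w) = (f + 4)*(1 + f) = (4 + f)*(1 + f) = (1 + f)*(4 + f))
X(-7)*((p(8, 6) + 75)*(68 + 1*(-20))) = 12*(((4 + 8**2 + 5*8) + 75)*(68 + 1*(-20))) = 12*(((4 + 64 + 40) + 75)*(68 - 20)) = 12*((108 + 75)*48) = 12*(183*48) = 12*8784 = 105408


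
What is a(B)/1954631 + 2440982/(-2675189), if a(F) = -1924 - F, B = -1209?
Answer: -4773131847777/5229007350259 ≈ -0.91282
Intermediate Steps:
a(B)/1954631 + 2440982/(-2675189) = (-1924 - 1*(-1209))/1954631 + 2440982/(-2675189) = (-1924 + 1209)*(1/1954631) + 2440982*(-1/2675189) = -715*1/1954631 - 2440982/2675189 = -715/1954631 - 2440982/2675189 = -4773131847777/5229007350259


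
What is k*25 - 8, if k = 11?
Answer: 267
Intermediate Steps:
k*25 - 8 = 11*25 - 8 = 275 - 8 = 267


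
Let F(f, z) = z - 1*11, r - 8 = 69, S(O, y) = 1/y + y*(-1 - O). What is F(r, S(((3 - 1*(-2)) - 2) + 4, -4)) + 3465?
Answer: 13943/4 ≈ 3485.8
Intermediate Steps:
r = 77 (r = 8 + 69 = 77)
F(f, z) = -11 + z (F(f, z) = z - 11 = -11 + z)
F(r, S(((3 - 1*(-2)) - 2) + 4, -4)) + 3465 = (-11 + (1/(-4) - 1*(-4) - 1*(((3 - 1*(-2)) - 2) + 4)*(-4))) + 3465 = (-11 + (-¼ + 4 - 1*(((3 + 2) - 2) + 4)*(-4))) + 3465 = (-11 + (-¼ + 4 - 1*((5 - 2) + 4)*(-4))) + 3465 = (-11 + (-¼ + 4 - 1*(3 + 4)*(-4))) + 3465 = (-11 + (-¼ + 4 - 1*7*(-4))) + 3465 = (-11 + (-¼ + 4 + 28)) + 3465 = (-11 + 127/4) + 3465 = 83/4 + 3465 = 13943/4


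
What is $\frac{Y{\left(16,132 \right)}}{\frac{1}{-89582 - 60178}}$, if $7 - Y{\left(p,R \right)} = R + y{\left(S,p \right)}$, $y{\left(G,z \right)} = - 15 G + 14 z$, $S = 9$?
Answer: $32048640$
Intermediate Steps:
$Y{\left(p,R \right)} = 142 - R - 14 p$ ($Y{\left(p,R \right)} = 7 - \left(R + \left(\left(-15\right) 9 + 14 p\right)\right) = 7 - \left(R + \left(-135 + 14 p\right)\right) = 7 - \left(-135 + R + 14 p\right) = 142 - R - 14 p$)
$\frac{Y{\left(16,132 \right)}}{\frac{1}{-89582 - 60178}} = \frac{142 - 132 - 224}{\frac{1}{-89582 - 60178}} = \frac{142 - 132 - 224}{\frac{1}{-149760}} = - \frac{214}{- \frac{1}{149760}} = \left(-214\right) \left(-149760\right) = 32048640$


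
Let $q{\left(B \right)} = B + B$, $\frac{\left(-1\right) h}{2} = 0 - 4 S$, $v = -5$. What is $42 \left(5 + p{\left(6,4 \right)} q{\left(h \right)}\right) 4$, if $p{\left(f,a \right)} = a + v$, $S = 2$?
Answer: $-4536$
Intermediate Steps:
$h = 16$ ($h = - 2 \left(0 - 8\right) = \left(-2\right) \left(-8\right) = 16$)
$q{\left(B \right)} = 2 B$
$p{\left(f,a \right)} = -5 + a$ ($p{\left(f,a \right)} = a - 5 = -5 + a$)
$42 \left(5 + p{\left(6,4 \right)} q{\left(h \right)}\right) 4 = 42 \left(5 + \left(-5 + 4\right) 2 \cdot 16\right) 4 = 42 \left(5 - 32\right) 4 = 42 \left(-27\right) 4 = \left(-1134\right) 4 = -4536$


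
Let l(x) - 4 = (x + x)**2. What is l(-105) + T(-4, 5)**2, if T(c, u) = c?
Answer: 44120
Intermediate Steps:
l(x) = 4 + 4*x**2 (l(x) = 4 + (x + x)**2 = 4 + (2*x)**2 = 4 + 4*x**2)
l(-105) + T(-4, 5)**2 = (4 + 4*(-105)**2) + (-4)**2 = (4 + 4*11025) + 16 = (4 + 44100) + 16 = 44104 + 16 = 44120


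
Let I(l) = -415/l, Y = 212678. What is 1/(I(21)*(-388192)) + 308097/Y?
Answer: 3545309469657/2447311267360 ≈ 1.4487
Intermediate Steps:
1/(I(21)*(-388192)) + 308097/Y = 1/(-415/21*(-388192)) + 308097/212678 = -1/388192/(-415*1/21) + 308097*(1/212678) = -1/388192/(-415/21) + 308097/212678 = -21/415*(-1/388192) + 308097/212678 = 3/23014240 + 308097/212678 = 3545309469657/2447311267360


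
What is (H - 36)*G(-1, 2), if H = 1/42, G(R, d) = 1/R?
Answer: 1511/42 ≈ 35.976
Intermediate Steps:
G(R, d) = 1/R
H = 1/42 ≈ 0.023810
(H - 36)*G(-1, 2) = (1/42 - 36)/(-1) = -1511/42*(-1) = 1511/42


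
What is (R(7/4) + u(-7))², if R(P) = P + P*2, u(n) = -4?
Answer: 25/16 ≈ 1.5625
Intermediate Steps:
R(P) = 3*P (R(P) = P + 2*P = 3*P)
(R(7/4) + u(-7))² = (3*(7/4) - 4)² = (21/4 - 4)² = (5/4)² = 25/16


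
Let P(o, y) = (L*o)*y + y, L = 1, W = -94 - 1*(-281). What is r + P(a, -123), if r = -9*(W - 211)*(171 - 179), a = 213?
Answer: -28050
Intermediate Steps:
W = 187 (W = -94 + 281 = 187)
P(o, y) = y + o*y (P(o, y) = (1*o)*y + y = o*y + y = y + o*y)
r = -1728 (r = -9*(187 - 211)*(171 - 179) = -(-216)*(-8) = -9*192 = -1728)
r + P(a, -123) = -1728 - 123*(1 + 213) = -1728 - 123*214 = -1728 - 26322 = -28050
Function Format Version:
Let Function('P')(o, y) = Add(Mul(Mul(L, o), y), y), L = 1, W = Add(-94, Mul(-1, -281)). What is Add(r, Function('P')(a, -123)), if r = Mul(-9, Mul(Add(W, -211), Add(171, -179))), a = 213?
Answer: -28050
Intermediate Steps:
W = 187 (W = Add(-94, 281) = 187)
Function('P')(o, y) = Add(y, Mul(o, y)) (Function('P')(o, y) = Add(Mul(Mul(1, o), y), y) = Add(Mul(o, y), y) = Add(y, Mul(o, y)))
r = -1728 (r = Mul(-9, Mul(Add(187, -211), Add(171, -179))) = Mul(-9, Mul(-24, -8)) = Mul(-9, 192) = -1728)
Add(r, Function('P')(a, -123)) = Add(-1728, Mul(-123, Add(1, 213))) = Add(-1728, Mul(-123, 214)) = Add(-1728, -26322) = -28050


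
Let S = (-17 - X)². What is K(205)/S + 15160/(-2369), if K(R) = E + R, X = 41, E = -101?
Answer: -12687966/1992329 ≈ -6.3684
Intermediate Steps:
K(R) = -101 + R
S = 3364 (S = (-17 - 1*41)² = (-17 - 41)² = (-58)² = 3364)
K(205)/S + 15160/(-2369) = (-101 + 205)/3364 + 15160/(-2369) = 104*(1/3364) + 15160*(-1/2369) = 26/841 - 15160/2369 = -12687966/1992329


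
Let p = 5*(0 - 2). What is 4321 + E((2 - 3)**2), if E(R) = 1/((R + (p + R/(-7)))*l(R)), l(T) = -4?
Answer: 1106183/256 ≈ 4321.0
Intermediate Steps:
p = -10 (p = 5*(-2) = -10)
E(R) = -1/(4*(-10 + 6*R/7)) (E(R) = 1/((R + (-10 + R/(-7)))*(-4)) = -1/4/(R + (-10 + R*(-1/7))) = -1/4/(R + (-10 - R/7)) = -1/4/(-10 + 6*R/7) = -1/(4*(-10 + 6*R/7)))
4321 + E((2 - 3)**2) = 4321 - 7/(-280 + 24*(2 - 3)**2) = 4321 - 7/(-280 + 24*(-1)**2) = 4321 - 7/(-280 + 24*1) = 4321 - 7/(-280 + 24) = 4321 - 7/(-256) = 4321 - 7*(-1/256) = 4321 + 7/256 = 1106183/256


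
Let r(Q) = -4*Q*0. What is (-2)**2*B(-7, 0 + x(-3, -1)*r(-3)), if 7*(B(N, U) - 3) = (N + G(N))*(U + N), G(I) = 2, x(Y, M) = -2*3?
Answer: 32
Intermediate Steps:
x(Y, M) = -6
r(Q) = 0
B(N, U) = 3 + (2 + N)*(N + U)/7 (B(N, U) = 3 + ((N + 2)*(U + N))/7 = 3 + ((2 + N)*(N + U))/7 = 3 + (2 + N)*(N + U)/7)
(-2)**2*B(-7, 0 + x(-3, -1)*r(-3)) = (-2)**2*(3 + (1/7)*(-7)**2 + (2/7)*(-7) + 2*(0 - 6*0)/7 + (1/7)*(-7)*(0 - 6*0)) = 4*(3 + (1/7)*49 - 2 + 2*(0 + 0)/7 + (1/7)*(-7)*(0 + 0)) = 4*(3 + 7 - 2 + (2/7)*0 + (1/7)*(-7)*0) = 4*(3 + 7 - 2 + 0 + 0) = 4*8 = 32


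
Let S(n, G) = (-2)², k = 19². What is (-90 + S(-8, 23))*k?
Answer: -31046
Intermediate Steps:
k = 361
S(n, G) = 4
(-90 + S(-8, 23))*k = (-90 + 4)*361 = -86*361 = -31046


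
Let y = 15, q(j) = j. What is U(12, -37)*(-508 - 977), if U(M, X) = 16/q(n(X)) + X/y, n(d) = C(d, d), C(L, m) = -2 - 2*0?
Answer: 15543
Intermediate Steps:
C(L, m) = -2 (C(L, m) = -2 + 0 = -2)
n(d) = -2
U(M, X) = -8 + X/15 (U(M, X) = 16/(-2) + X/15 = 16*(-1/2) + X*(1/15) = -8 + X/15)
U(12, -37)*(-508 - 977) = (-8 + (1/15)*(-37))*(-508 - 977) = (-8 - 37/15)*(-1485) = -157/15*(-1485) = 15543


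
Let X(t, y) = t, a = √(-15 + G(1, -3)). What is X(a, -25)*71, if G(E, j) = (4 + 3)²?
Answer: 71*√34 ≈ 414.00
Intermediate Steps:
G(E, j) = 49 (G(E, j) = 7² = 49)
a = √34 (a = √(-15 + 49) = √34 ≈ 5.8309)
X(a, -25)*71 = √34*71 = 71*√34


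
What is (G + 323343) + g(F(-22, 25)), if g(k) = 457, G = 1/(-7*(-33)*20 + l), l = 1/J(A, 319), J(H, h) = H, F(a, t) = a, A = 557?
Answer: 833247816357/2573341 ≈ 3.2380e+5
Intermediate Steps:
l = 1/557 ≈ 0.0017953
G = 557/2573341 (G = 1/(-7*(-33)*20 + 1/557) = 1/(231*20 + 1/557) = 1/(4620 + 1/557) = 1/(2573341/557) = 557/2573341 ≈ 0.00021645)
(G + 323343) + g(F(-22, 25)) = (557/2573341 + 323343) + 457 = 832071799520/2573341 + 457 = 833247816357/2573341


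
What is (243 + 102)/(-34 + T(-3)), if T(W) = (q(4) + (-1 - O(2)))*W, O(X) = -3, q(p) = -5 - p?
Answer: -345/13 ≈ -26.538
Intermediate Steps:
T(W) = -7*W (T(W) = ((-5 - 1*4) + (-1 - 1*(-3)))*W = ((-5 - 4) + (-1 + 3))*W = (-9 + 2)*W = -7*W)
(243 + 102)/(-34 + T(-3)) = (243 + 102)/(-34 - 7*(-3)) = 345/(-34 + 21) = 345/(-13) = 345*(-1/13) = -345/13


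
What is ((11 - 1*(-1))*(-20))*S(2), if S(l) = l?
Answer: -480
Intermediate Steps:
((11 - 1*(-1))*(-20))*S(2) = ((11 - 1*(-1))*(-20))*2 = ((11 + 1)*(-20))*2 = (12*(-20))*2 = -240*2 = -480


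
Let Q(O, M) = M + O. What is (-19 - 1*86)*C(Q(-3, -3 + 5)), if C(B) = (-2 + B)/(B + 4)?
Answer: 105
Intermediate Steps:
C(B) = (-2 + B)/(4 + B)
(-19 - 1*86)*C(Q(-3, -3 + 5)) = (-19 - 1*86)*((-2 + ((-3 + 5) - 3))/(4 + ((-3 + 5) - 3))) = (-19 - 86)*((-2 + (2 - 3))/(4 + (2 - 3))) = -105*(-2 - 1)/(4 - 1) = -105*(-3)/3 = -35*(-3) = -105*(-1) = 105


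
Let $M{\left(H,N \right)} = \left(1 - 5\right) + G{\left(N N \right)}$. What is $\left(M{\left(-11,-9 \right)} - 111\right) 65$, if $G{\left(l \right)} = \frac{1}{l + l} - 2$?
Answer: $- \frac{1231945}{162} \approx -7604.6$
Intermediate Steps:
$G{\left(l \right)} = -2 + \frac{1}{2 l}$ ($G{\left(l \right)} = \frac{1}{2 l} - 2 = -2 + \frac{1}{2 l}$)
$M{\left(H,N \right)} = -6 + \frac{1}{2 N^{2}}$ ($M{\left(H,N \right)} = \left(1 - 5\right) - \left(2 - \frac{1}{2 N N}\right) = -4 - \left(2 - \frac{1}{2 N^{2}}\right) = -6 + \frac{1}{2 N^{2}}$)
$\left(M{\left(-11,-9 \right)} - 111\right) 65 = \left(\left(-6 + \frac{1}{2 \cdot 81}\right) - 111\right) 65 = \left(\left(-6 + \frac{1}{2} \cdot \frac{1}{81}\right) - 111\right) 65 = \left(\left(-6 + \frac{1}{162}\right) - 111\right) 65 = \left(- \frac{971}{162} - 111\right) 65 = \left(- \frac{18953}{162}\right) 65 = - \frac{1231945}{162}$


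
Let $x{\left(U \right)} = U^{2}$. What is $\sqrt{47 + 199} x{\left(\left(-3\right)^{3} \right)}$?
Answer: $729 \sqrt{246} \approx 11434.0$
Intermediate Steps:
$\sqrt{47 + 199} x{\left(\left(-3\right)^{3} \right)} = \sqrt{47 + 199} \left(\left(-3\right)^{3}\right)^{2} = \sqrt{246} \left(-27\right)^{2} = \sqrt{246} \cdot 729 = 729 \sqrt{246}$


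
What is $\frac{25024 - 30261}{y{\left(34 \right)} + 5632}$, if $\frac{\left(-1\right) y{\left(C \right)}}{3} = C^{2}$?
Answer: $- \frac{5237}{2164} \approx -2.4201$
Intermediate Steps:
$y{\left(C \right)} = - 3 C^{2}$
$\frac{25024 - 30261}{y{\left(34 \right)} + 5632} = \frac{25024 - 30261}{- 3 \cdot 34^{2} + 5632} = - \frac{5237}{\left(-3\right) 1156 + 5632} = - \frac{5237}{-3468 + 5632} = - \frac{5237}{2164}$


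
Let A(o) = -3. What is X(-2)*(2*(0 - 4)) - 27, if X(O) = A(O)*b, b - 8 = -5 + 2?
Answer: 93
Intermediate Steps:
b = 5 (b = 8 + (-5 + 2) = 8 - 3 = 5)
X(O) = -15 (X(O) = -3*5 = -15)
X(-2)*(2*(0 - 4)) - 27 = -30*(0 - 4) - 27 = -30*(-4) - 27 = -15*(-8) - 27 = 120 - 27 = 93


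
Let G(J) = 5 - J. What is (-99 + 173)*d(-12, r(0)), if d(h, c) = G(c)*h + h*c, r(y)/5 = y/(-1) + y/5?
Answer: -4440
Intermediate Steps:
r(y) = -4*y (r(y) = 5*(y/(-1) + y/5) = 5*(y*(-1) + y*(1/5)) = 5*(-y + y/5) = 5*(-4*y/5) = -4*y)
d(h, c) = c*h + h*(5 - c) (d(h, c) = (5 - c)*h + h*c = h*(5 - c) + c*h = c*h + h*(5 - c))
(-99 + 173)*d(-12, r(0)) = (-99 + 173)*(5*(-12)) = 74*(-60) = -4440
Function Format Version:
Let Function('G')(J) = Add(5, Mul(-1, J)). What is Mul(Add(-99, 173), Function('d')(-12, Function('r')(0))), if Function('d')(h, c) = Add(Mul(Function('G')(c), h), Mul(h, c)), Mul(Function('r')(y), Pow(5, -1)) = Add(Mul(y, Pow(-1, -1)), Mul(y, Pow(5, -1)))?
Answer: -4440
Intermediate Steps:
Function('r')(y) = Mul(-4, y) (Function('r')(y) = Mul(5, Add(Mul(y, Pow(-1, -1)), Mul(y, Pow(5, -1)))) = Mul(5, Add(Mul(y, -1), Mul(y, Rational(1, 5)))) = Mul(5, Add(Mul(-1, y), Mul(Rational(1, 5), y))) = Mul(5, Mul(Rational(-4, 5), y)) = Mul(-4, y))
Function('d')(h, c) = Add(Mul(c, h), Mul(h, Add(5, Mul(-1, c)))) (Function('d')(h, c) = Add(Mul(Add(5, Mul(-1, c)), h), Mul(h, c)) = Add(Mul(h, Add(5, Mul(-1, c))), Mul(c, h)) = Add(Mul(c, h), Mul(h, Add(5, Mul(-1, c)))))
Mul(Add(-99, 173), Function('d')(-12, Function('r')(0))) = Mul(Add(-99, 173), Mul(5, -12)) = Mul(74, -60) = -4440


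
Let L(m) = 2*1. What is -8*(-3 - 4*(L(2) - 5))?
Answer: -72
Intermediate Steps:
L(m) = 2
-8*(-3 - 4*(L(2) - 5)) = -8*(-3 - 4*(2 - 5)) = -8*(-3 - 4*(-3)) = -8*(-3 + 12) = -8*9 = -72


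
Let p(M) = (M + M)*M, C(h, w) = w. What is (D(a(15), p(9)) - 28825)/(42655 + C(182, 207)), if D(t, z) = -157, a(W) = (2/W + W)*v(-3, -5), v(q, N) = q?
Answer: -14491/21431 ≈ -0.67617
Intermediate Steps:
p(M) = 2*M² (p(M) = (2*M)*M = 2*M²)
a(W) = -6/W - 3*W (a(W) = (2/W + W)*(-3) = (W + 2/W)*(-3) = -6/W - 3*W)
(D(a(15), p(9)) - 28825)/(42655 + C(182, 207)) = (-157 - 28825)/(42655 + 207) = -28982/42862 = -28982*1/42862 = -14491/21431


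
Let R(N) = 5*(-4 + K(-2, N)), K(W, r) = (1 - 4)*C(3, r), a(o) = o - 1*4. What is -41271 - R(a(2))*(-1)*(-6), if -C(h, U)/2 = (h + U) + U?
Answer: -40971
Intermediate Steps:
a(o) = -4 + o (a(o) = o - 4 = -4 + o)
C(h, U) = -4*U - 2*h (C(h, U) = -2*((h + U) + U) = -2*((U + h) + U) = -2*(h + 2*U) = -4*U - 2*h)
K(W, r) = 18 + 12*r (K(W, r) = (1 - 4)*(-4*r - 2*3) = -3*(-4*r - 6) = -3*(-6 - 4*r) = 18 + 12*r)
R(N) = 70 + 60*N (R(N) = 5*(-4 + (18 + 12*N)) = 5*(14 + 12*N) = 70 + 60*N)
-41271 - R(a(2))*(-1)*(-6) = -41271 - (70 + 60*(-4 + 2))*(-1)*(-6) = -41271 - (70 + 60*(-2))*(-1)*(-6) = -41271 - (70 - 120)*(-1)*(-6) = -41271 - (-50*(-1))*(-6) = -41271 - 50*(-6) = -41271 - 1*(-300) = -41271 + 300 = -40971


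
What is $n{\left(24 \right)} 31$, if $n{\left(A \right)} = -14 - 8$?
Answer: $-682$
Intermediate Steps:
$n{\left(A \right)} = -22$
$n{\left(24 \right)} 31 = \left(-22\right) 31 = -682$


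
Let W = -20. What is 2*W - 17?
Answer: -57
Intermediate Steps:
2*W - 17 = 2*(-20) - 17 = -40 - 17 = -57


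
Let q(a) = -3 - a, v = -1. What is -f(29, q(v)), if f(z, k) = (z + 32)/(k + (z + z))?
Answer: -61/56 ≈ -1.0893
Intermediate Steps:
f(z, k) = (32 + z)/(k + 2*z)
-f(29, q(v)) = -(32 + 29)/((-3 - 1*(-1)) + 2*29) = -61/((-3 + 1) + 58) = -61/(-2 + 58) = -61/56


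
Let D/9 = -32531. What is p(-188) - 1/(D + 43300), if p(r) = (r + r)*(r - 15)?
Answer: 19042233113/249479 ≈ 76328.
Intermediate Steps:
D = -292779 (D = 9*(-32531) = -292779)
p(r) = 2*r*(-15 + r) (p(r) = (2*r)*(-15 + r) = 2*r*(-15 + r))
p(-188) - 1/(D + 43300) = 2*(-188)*(-15 - 188) - 1/(-292779 + 43300) = 2*(-188)*(-203) - 1/(-249479) = 76328 - 1*(-1/249479) = 76328 + 1/249479 = 19042233113/249479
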